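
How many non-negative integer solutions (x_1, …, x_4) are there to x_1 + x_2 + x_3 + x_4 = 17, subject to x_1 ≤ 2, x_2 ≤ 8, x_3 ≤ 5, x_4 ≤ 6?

31

Without the upper bounds there are C(20,3) = 1140 ways to split 17 among 4 variables.
Subtract solutions that violate a single cap (substitute x_i' = x_i − (cap_i+1)): x_1 ≥ 3 gives C(17,3) = 680; x_2 ≥ 9 gives C(11,3) = 165; x_3 ≥ 6 gives C(14,3) = 364; x_4 ≥ 7 gives C(13,3) = 286. Together 1495.
Add back pairs where two caps are both exceeded: 56 + 165 + 120 + 10 + 4 + 35 = 390.
Subtract triples: 0 + 0 + 4 + 0 = 4.
By inclusion–exclusion the count is 1140 − 1495 + 390 − 4 = 31.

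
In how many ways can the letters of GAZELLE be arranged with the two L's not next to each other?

Total arrangements of GAZELLE: 7!/(2!·2!) = 1260.
Arrangements with the L's together: treat LL as one letter, giving (6)!/(2!) = 360.
Subtracting, 1260 − 360 = 900 arrangements keep the L's apart.

900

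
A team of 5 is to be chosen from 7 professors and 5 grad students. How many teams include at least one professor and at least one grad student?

770

Total 5-person selections from all 12: C(12,5) = 792.
Selections missing a whole group: no professors → C(5,5) = 1; no grad students → C(7,5) = 21.
Both groups omitted at once is impossible, so 792 − 22 = 770.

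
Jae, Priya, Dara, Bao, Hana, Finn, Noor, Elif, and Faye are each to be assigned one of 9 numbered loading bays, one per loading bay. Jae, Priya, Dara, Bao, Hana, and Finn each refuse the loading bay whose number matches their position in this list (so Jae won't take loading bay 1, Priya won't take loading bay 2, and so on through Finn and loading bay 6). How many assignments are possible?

183822

Let Aᵢ (for 1 ≤ i ≤ 6) be the placements that put person i in their forbidden loading bay. Any j of these fix j positions, leaving (9−j)! ways to fill the rest, and there are C(6,j) ways to pick which j.
By inclusion–exclusion, the number of valid placements is Σ_{j=0}^{6} (−1)^j C(6,j)·(9−j)!.
Computing: 362880 − 241920 + 75600 − 14400 + 1800 − 144 + 6 = 183822.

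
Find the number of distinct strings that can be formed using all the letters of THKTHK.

THKTHK has 6 letters with H appearing twice, K appearing twice, and T appearing twice.
The number of distinct arrangements is 6!/(2!·2!·2!) = 720/8 = 90.

90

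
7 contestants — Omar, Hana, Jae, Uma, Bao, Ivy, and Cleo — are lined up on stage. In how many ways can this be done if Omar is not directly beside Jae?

There are 7! = 5040 arrangements in all. If Omar and Jae are adjacent, merging them into one block gives 2·(6)! = 1440 arrangements.
Complementary counting: 5040 − 1440 = 3600.

3600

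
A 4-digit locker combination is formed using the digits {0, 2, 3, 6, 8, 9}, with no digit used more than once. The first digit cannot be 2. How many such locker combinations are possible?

The first digit has 6−1 = 5 choices (anything except 2).
The remaining 3 digits are filled from the other 5 symbols without repetition: 5 × 4 × 3 = 60.
Total: 5 × 60 = 300.

300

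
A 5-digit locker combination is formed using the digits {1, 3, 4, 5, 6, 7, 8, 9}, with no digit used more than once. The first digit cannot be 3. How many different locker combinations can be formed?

5880

The first digit has 8−1 = 7 choices (anything except 3).
The remaining 4 digits are filled from the other 7 symbols without repetition: 7 × 6 × 5 × 4 = 840.
Total: 7 × 840 = 5880.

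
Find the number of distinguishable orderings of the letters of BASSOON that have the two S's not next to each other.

900

Total arrangements of BASSOON: 7!/(2!·2!) = 1260.
Arrangements with the S's together: treat SS as one letter, giving (6)!/(2!) = 360.
Hence 1260 − 360 = 900.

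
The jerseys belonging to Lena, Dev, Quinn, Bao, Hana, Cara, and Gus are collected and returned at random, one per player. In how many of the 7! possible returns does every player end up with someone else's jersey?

Let Aᵢ be the assignments in which player i gets their old jersey. We want the size of the complement of A₁∪…∪A_7.
By inclusion–exclusion this is Σ_{j=0}^{7} (−1)^j C(7,j)·(7−j)!.
Computing: 5040 − 5040 + 2520 − 840 + 210 − 42 + 7 − 1 = 1854.

1854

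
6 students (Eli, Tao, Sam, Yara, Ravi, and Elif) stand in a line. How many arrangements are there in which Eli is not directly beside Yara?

480

Of the 6! = 720 arrangements, those with Eli and Yara adjacent number 2 × 5! = 240 (treat the pair as a block with 2 internal orders).
Complementary counting: 720 − 240 = 480.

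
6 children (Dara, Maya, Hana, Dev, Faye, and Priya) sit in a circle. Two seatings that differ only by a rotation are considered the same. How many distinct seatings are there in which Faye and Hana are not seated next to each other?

72

Without the restriction there are (5)! = 120 seatings.
Those with Faye next to Hana: fuse the pair into one unit and seat 5 units around a circle — 2·(4)! = 48.
Subtracting, 120 − 48 = 72.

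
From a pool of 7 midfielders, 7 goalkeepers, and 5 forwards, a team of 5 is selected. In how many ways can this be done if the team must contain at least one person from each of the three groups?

8085

With no constraint there are C(19,5) = 11628 possible selections.
Selections missing a whole group: no midfielders → C(12,5) = 792; no goalkeepers → C(12,5) = 792; no forwards → C(14,5) = 2002.
Add back selections omitting two groups (i.e. drawn from a single group): C(7,5) + C(7,5) + C(5,5) = 43.
By inclusion–exclusion: 11628 − 3586 + 43 = 8085.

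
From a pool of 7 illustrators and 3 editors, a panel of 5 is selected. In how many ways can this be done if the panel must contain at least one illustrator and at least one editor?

231

Total 5-person selections from all 10: C(10,5) = 252.
Subtract selections that omit an entire group: no illustrators → C(3,5) = 0; no editors → C(7,5) = 21.
Both groups omitted at once is impossible, so 252 − 21 = 231.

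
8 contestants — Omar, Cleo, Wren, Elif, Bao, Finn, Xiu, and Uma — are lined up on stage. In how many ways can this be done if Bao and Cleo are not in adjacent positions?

30240

There are 8! = 40320 arrangements in all. If Bao and Cleo are adjacent, merging them into one block gives 2·(7)! = 10080 arrangements.
Complementary counting: 40320 − 10080 = 30240.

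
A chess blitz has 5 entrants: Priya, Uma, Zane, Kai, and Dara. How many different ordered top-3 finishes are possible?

There are 5 choices for 1st place, 4 for 2nd, and 3 for 3rd.
That gives 5 × 4 × 3 = 60.

60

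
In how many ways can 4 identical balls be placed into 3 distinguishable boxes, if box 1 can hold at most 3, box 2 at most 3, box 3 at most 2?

By stars and bars, unrestricted non-negative solutions to x_1+…+x_3 = 4 number C(4+2,2) = 15.
Subtract solutions that violate a single cap (substitute x_i' = x_i − (cap_i+1)): x_1 ≥ 4 gives C(2,2) = 1; x_2 ≥ 4 gives C(2,2) = 1; x_3 ≥ 3 gives C(3,2) = 3. Together 5.
No two caps can be exceeded simultaneously, so the pair terms are all 0.
By inclusion–exclusion the count is 15 − 5 + 0 = 10.

10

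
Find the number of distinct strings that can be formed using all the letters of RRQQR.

10

Letter multiplicities in RRQQR: Q×2, R×3.
So there are 5! / (3!·2!) = 10 distinguishable arrangements.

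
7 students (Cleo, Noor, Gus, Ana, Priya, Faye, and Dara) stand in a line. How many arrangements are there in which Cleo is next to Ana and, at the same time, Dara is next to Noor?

480

Treat {Cleo,Ana} as one block (2 orders) and {Dara,Noor} as another (2 orders).
That leaves 5 units to arrange: 2 × 2 × 5! = 4 × 120 = 480.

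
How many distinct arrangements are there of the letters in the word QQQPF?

The 5 letters of QQQPF have repeats: Q appearing 3 times.
So there are 5! / (3!) = 20 distinguishable arrangements.

20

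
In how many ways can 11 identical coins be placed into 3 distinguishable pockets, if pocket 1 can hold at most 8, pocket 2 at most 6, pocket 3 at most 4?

By stars and bars, unrestricted non-negative solutions to x_1+…+x_3 = 11 number C(11+2,2) = 78.
Subtract solutions that violate a single cap (substitute x_i' = x_i − (cap_i+1)): x_1 ≥ 9 gives C(4,2) = 6; x_2 ≥ 7 gives C(6,2) = 15; x_3 ≥ 5 gives C(8,2) = 28. Together 49.
No two caps can be exceeded simultaneously, so the pair terms are all 0.
By inclusion–exclusion the count is 78 − 49 + 0 = 29.

29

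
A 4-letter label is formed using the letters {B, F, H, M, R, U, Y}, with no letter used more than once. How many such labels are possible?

Choose and order 4 of the 7 symbols: the first letter has 7 options, the next 6, then 5, 4.
7 × 6 × 5 × 4 = 840.

840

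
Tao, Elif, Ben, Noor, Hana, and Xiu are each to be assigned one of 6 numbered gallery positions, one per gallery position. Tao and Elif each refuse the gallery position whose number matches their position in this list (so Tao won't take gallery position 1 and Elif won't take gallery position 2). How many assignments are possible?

Let Aᵢ (for i ∈ {1, 2}) be the placements that put person i in their forbidden gallery position. Any j of these fix j positions, leaving (6−j)! ways to fill the rest, and there are C(2,j) ways to pick which j.
By inclusion–exclusion, the number of valid placements is Σ_{j=0}^{2} (−1)^j C(2,j)·(6−j)!.
Computing: 720 − 240 + 24 = 504.

504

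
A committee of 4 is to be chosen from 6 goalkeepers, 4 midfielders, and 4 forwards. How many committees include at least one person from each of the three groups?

Total 4-person selections from all 14: C(14,4) = 1001.
Subtract selections that omit an entire group: no goalkeepers → C(8,4) = 70; no midfielders → C(10,4) = 210; no forwards → C(10,4) = 210.
Add back selections omitting two groups (i.e. drawn from a single group): C(6,4) + C(4,4) + C(4,4) = 17.
By inclusion–exclusion: 1001 − 490 + 17 = 528.

528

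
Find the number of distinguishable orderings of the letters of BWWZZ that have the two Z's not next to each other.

18

There are 5!/(2!·2!) = 30 arrangements of BWWZZ in total.
If the two Z's are adjacent, glue them into one block, leaving 4 items to arrange: (4)!/(2!) = 12 ways.
Subtracting, 30 − 12 = 18 arrangements keep the Z's apart.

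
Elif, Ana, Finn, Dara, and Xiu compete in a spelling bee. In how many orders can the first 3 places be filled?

This is an ordered selection of 3 from 5: P(5,3).
That gives 5 × 4 × 3 = 60.

60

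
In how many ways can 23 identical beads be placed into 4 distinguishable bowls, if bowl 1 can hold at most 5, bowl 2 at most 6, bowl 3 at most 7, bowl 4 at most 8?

By stars and bars, unrestricted non-negative solutions to x_1+…+x_4 = 23 number C(23+3,3) = 2600.
Subtract solutions that violate a single cap (substitute x_i' = x_i − (cap_i+1)): x_1 ≥ 6 gives C(20,3) = 1140; x_2 ≥ 7 gives C(19,3) = 969; x_3 ≥ 8 gives C(18,3) = 816; x_4 ≥ 9 gives C(17,3) = 680. Together 3605.
Add back pairs where two caps are both exceeded: 286 + 220 + 165 + 165 + 120 + 84 = 1040.
Subtract triples: 10 + 4 + 1 + 0 = 15.
By inclusion–exclusion the count is 2600 − 3605 + 1040 − 15 = 20.

20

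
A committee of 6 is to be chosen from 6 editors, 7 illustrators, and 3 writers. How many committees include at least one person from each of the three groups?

With no constraint there are C(16,6) = 8008 possible selections.
Selections missing a whole group: no editors → C(10,6) = 210; no illustrators → C(9,6) = 84; no writers → C(13,6) = 1716.
Add back selections omitting two groups (i.e. drawn from a single group): C(6,6) + C(7,6) + C(3,6) = 8.
By inclusion–exclusion: 8008 − 2010 + 8 = 6006.

6006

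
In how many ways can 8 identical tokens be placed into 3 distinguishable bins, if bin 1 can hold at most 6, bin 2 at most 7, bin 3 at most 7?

40

Ignoring the caps, the number of non-negative solutions to x_1+…+x_3 = 8 is C(10,2) = 45.
Subtract solutions that violate a single cap (substitute x_i' = x_i − (cap_i+1)): x_1 ≥ 7 gives C(3,2) = 3; x_2 ≥ 8 gives C(2,2) = 1; x_3 ≥ 8 gives C(2,2) = 1. Together 5.
No two caps can be exceeded simultaneously, so the pair terms are all 0.
By inclusion–exclusion the count is 45 − 5 + 0 = 40.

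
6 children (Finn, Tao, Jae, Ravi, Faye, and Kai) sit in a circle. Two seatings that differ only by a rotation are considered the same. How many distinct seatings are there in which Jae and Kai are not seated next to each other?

72

All circular seatings of 6 people number (5)! = 120.
Those with Jae next to Kai: fuse the pair into one unit and seat 5 units around a circle — 2·(4)! = 48.
Subtracting, 120 − 48 = 72.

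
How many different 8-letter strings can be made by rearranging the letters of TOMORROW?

3360

TOMORROW has 8 letters with O appearing 3 times and R appearing twice.
The number of distinct arrangements is 8!/(3!·2!) = 40320/12 = 3360.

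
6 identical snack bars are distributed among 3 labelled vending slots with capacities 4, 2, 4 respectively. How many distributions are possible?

By stars and bars, unrestricted non-negative solutions to x_1+…+x_3 = 6 number C(6+2,2) = 28.
Subtract solutions that violate a single cap (substitute x_i' = x_i − (cap_i+1)): x_1 ≥ 5 gives C(3,2) = 3; x_2 ≥ 3 gives C(5,2) = 10; x_3 ≥ 5 gives C(3,2) = 3. Together 16.
No two caps can be exceeded simultaneously, so the pair terms are all 0.
By inclusion–exclusion the count is 28 − 16 + 0 = 12.

12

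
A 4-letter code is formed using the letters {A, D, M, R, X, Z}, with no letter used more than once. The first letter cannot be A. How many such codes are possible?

The first letter has 6−1 = 5 choices (anything except A).
The remaining 3 letters are filled from the other 5 symbols without repetition: 5 × 4 × 3 = 60.
Total: 5 × 60 = 300.

300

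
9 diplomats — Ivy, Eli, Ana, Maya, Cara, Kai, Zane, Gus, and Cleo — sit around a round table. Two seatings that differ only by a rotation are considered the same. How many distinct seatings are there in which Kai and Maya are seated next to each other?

Treat {Kai, Maya} as one unit (2 internal orders) and seat the resulting 8 units around the table: (7)! circular arrangements.
So 2 × (7)! = 2 × 5040 = 10080.

10080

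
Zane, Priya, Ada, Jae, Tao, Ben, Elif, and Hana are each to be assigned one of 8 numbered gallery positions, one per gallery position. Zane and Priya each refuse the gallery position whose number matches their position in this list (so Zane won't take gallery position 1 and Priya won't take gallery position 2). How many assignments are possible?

Let Aᵢ (for i ∈ {1, 2}) be the placements that put person i in their forbidden gallery position. Any j of these fix j positions, leaving (8−j)! ways to fill the rest, and there are C(2,j) ways to pick which j.
By inclusion–exclusion, the number of valid placements is Σ_{j=0}^{2} (−1)^j C(2,j)·(8−j)!.
Computing: 40320 − 10080 + 720 = 30960.

30960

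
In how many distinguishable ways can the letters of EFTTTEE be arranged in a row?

140

EFTTTEE has 7 letters with E appearing 3 times and T appearing 3 times.
The number of distinct arrangements is 7!/(3!·3!) = 5040/36 = 140.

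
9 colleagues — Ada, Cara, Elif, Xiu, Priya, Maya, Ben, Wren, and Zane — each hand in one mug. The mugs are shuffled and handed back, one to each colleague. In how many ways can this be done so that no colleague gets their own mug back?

133496

Count assignments avoiding every fixed point. For any j of the 9 colleagues fixed to their own mug, the other 9−j can be arranged in (9−j)! ways.
By inclusion–exclusion this is Σ_{j=0}^{9} (−1)^j C(9,j)·(9−j)!.
Computing: 362880 − 362880 + 181440 − 60480 + 15120 − 3024 + 504 − 72 + 9 − 1 = 133496.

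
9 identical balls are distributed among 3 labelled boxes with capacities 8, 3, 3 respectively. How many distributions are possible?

By stars and bars, unrestricted non-negative solutions to x_1+…+x_3 = 9 number C(9+2,2) = 55.
Subtract solutions that violate a single cap (substitute x_i' = x_i − (cap_i+1)): x_1 ≥ 9 gives C(2,2) = 1; x_2 ≥ 4 gives C(7,2) = 21; x_3 ≥ 4 gives C(7,2) = 21. Together 43.
Add back pairs where two caps are both exceeded: 0 + 0 + 3 = 3.
By inclusion–exclusion the count is 55 − 43 + 3 = 15.

15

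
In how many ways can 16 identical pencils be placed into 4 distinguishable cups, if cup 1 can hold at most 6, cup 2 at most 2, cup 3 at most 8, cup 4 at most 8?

105

Without the upper bounds there are C(19,3) = 969 ways to split 16 among 4 cups.
Subtract solutions that violate a single cap (substitute x_i' = x_i − (cap_i+1)): x_1 ≥ 7 gives C(12,3) = 220; x_2 ≥ 3 gives C(16,3) = 560; x_3 ≥ 9 gives C(10,3) = 120; x_4 ≥ 9 gives C(10,3) = 120. Together 1020.
Add back pairs where two caps are both exceeded: 84 + 1 + 1 + 35 + 35 + 0 = 156.
By inclusion–exclusion the count is 969 − 1020 + 156 = 105.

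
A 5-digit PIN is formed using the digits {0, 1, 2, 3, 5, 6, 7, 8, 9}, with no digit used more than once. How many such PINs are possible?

With no repetition, fill the 5 digits in order: 9 choices, then 8, down to 5.
9 × 8 × 7 × 6 × 5 = 15120.

15120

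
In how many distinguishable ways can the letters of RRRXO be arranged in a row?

20

RRRXO has 5 letters with R appearing 3 times.
So there are 5! / (3!) = 20 distinguishable arrangements.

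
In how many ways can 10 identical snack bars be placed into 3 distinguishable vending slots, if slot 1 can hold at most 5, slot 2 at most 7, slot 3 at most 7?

Without the upper bounds there are C(12,2) = 66 ways to split 10 among 3 vending slots.
Subtract solutions that violate a single cap (substitute x_i' = x_i − (cap_i+1)): x_1 ≥ 6 gives C(6,2) = 15; x_2 ≥ 8 gives C(4,2) = 6; x_3 ≥ 8 gives C(4,2) = 6. Together 27.
No two caps can be exceeded simultaneously, so the pair terms are all 0.
By inclusion–exclusion the count is 66 − 27 + 0 = 39.

39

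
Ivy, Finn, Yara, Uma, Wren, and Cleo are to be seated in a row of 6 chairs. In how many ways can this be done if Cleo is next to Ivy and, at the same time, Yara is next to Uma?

96

Treat {Cleo,Ivy} as one block (2 orders) and {Yara,Uma} as another (2 orders).
That leaves 4 units to arrange: 2 × 2 × 4! = 4 × 24 = 96.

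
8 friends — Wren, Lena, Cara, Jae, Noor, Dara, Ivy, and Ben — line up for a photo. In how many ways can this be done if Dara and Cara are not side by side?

30240

Of the 8! = 40320 arrangements, those with Dara and Cara adjacent number 2 × 7! = 10080 (treat the pair as a block with 2 internal orders).
Complementary counting: 40320 − 10080 = 30240.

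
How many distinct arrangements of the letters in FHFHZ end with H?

12

Fix H in the last position and arrange the remaining 4 letters.
Those 4 letters have F appearing twice, giving (4)!/(2!) = 12.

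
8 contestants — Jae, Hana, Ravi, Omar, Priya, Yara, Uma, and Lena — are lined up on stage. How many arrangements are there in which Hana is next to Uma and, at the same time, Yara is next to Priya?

2880

Treat {Hana,Uma} as one block (2 orders) and {Yara,Priya} as another (2 orders).
That leaves 6 units to arrange: 2 × 2 × 6! = 4 × 720 = 2880.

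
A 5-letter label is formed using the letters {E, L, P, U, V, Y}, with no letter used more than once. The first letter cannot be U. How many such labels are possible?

The first letter has 6−1 = 5 choices (anything except U).
The remaining 4 letters are filled from the other 5 symbols without repetition: 5 × 4 × 3 × 2 = 120.
Total: 5 × 120 = 600.

600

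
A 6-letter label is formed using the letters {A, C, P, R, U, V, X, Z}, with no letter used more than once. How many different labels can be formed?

20160

With no repetition, fill the 6 letters in order: 8 choices, then 7, down to 3.
8 × 7 × 6 × 5 × 4 × 3 = 20160.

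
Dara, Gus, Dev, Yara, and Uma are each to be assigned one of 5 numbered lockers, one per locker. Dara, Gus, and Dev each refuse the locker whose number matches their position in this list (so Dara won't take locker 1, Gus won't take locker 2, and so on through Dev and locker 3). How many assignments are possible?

64

Let Aᵢ (for i ∈ {1, 2, 3}) be the placements that put person i in their forbidden locker. Any j of these fix j positions, leaving (5−j)! ways to fill the rest, and there are C(3,j) ways to pick which j.
By inclusion–exclusion, the number of valid placements is Σ_{j=0}^{3} (−1)^j C(3,j)·(5−j)!.
Computing: 120 − 72 + 18 − 2 = 64.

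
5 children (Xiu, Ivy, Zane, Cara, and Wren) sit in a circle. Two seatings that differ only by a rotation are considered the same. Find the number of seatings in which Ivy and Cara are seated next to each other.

Treat {Ivy, Cara} as one unit (2 internal orders) and seat the resulting 4 units around the table: (3)! circular arrangements.
So 2 × (3)! = 2 × 6 = 12.

12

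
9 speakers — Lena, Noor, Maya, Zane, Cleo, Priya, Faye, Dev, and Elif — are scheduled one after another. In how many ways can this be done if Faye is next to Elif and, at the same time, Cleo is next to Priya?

Treat {Faye,Elif} as one block (2 orders) and {Cleo,Priya} as another (2 orders).
That leaves 7 units to arrange: 2 × 2 × 7! = 4 × 5040 = 20160.

20160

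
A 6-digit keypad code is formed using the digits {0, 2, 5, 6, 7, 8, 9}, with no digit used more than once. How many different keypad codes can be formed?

5040

Choose and order 6 of the 7 symbols: the first digit has 7 options, the next 6, and so on down to 2.
That product is 7 × 6 × 5 × 4 × 3 × 2 = 5040.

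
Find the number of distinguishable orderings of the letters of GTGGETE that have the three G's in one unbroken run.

30

Treat the 3 copies of G as a single block. The multiset to arrange is then {GGG, E, E, T, T}, 5 items in all.
That gives (5)!/(2!·2!) = 30 arrangements.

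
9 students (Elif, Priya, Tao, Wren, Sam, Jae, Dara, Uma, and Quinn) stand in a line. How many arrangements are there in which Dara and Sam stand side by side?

80640

Place the 7 others and the Dara-Sam pair as 8 objects in a line; the pair has 2 internal arrangements.
That gives 2 × 8! = 2 × 40320 = 80640.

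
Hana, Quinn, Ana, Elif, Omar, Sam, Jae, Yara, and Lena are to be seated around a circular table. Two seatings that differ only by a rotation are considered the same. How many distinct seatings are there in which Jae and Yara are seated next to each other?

10080

Treat {Jae, Yara} as one unit (2 internal orders) and seat the resulting 8 units around the table: (7)! circular arrangements.
So 2 × (7)! = 2 × 5040 = 10080.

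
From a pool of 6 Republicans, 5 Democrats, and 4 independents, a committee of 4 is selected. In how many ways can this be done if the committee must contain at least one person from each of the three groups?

720

Unrestricted: C(15,4) = 1365 ways to pick any 4 of the 15.
Selections missing a whole group: no Republicans → C(9,4) = 126; no Democrats → C(10,4) = 210; no independents → C(11,4) = 330.
Add back selections omitting two groups (i.e. drawn from a single group): C(6,4) + C(5,4) + C(4,4) = 21.
By inclusion–exclusion: 1365 − 666 + 21 = 720.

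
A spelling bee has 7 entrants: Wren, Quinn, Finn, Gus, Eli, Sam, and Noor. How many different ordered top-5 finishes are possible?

There are 7 choices for 1st place, 6 for 2nd, and so on down to 3 for position 5.
That gives 7 × 6 × 5 × 4 × 3 = 2520.

2520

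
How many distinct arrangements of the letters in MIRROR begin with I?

With the first slot taken by I, it remains to arrange the other 5 letters (MRROR).
Those 5 letters have R appearing 3 times, giving (5)!/(3!) = 20.

20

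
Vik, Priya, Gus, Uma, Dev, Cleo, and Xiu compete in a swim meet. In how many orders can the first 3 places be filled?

210

There are 7 choices for 1st place, 6 for 2nd, and 5 for 3rd.
That gives 7 × 6 × 5 = 210.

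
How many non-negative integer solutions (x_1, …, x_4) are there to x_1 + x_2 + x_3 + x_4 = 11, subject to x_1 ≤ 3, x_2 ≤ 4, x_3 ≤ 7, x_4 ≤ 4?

Without the upper bounds there are C(14,3) = 364 ways to split 11 among 4 variables.
Subtract solutions that violate a single cap (substitute x_i' = x_i − (cap_i+1)): x_1 ≥ 4 gives C(10,3) = 120; x_2 ≥ 5 gives C(9,3) = 84; x_3 ≥ 8 gives C(6,3) = 20; x_4 ≥ 5 gives C(9,3) = 84. Together 308.
Add back pairs where two caps are both exceeded: 10 + 0 + 10 + 0 + 4 + 0 = 24.
By inclusion–exclusion the count is 364 − 308 + 24 = 80.

80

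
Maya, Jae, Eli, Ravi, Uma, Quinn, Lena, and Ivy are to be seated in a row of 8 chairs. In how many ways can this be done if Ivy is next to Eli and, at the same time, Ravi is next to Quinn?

Treat {Ivy,Eli} as one block (2 orders) and {Ravi,Quinn} as another (2 orders).
That leaves 6 units to arrange: 2 × 2 × 6! = 4 × 720 = 2880.

2880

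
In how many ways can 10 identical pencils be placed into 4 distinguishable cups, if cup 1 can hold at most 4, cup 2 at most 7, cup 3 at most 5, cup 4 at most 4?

By stars and bars, unrestricted non-negative solutions to x_1+…+x_4 = 10 number C(10+3,3) = 286.
Subtract solutions that violate a single cap (substitute x_i' = x_i − (cap_i+1)): x_1 ≥ 5 gives C(8,3) = 56; x_2 ≥ 8 gives C(5,3) = 10; x_3 ≥ 6 gives C(7,3) = 35; x_4 ≥ 5 gives C(8,3) = 56. Together 157.
Add back pairs where two caps are both exceeded: 0 + 0 + 1 + 0 + 0 + 0 = 1.
By inclusion–exclusion the count is 286 − 157 + 1 = 130.

130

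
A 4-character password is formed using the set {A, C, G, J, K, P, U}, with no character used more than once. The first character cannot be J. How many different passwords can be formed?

The first character has 7−1 = 6 choices (anything except J).
The remaining 3 characters are filled from the other 6 symbols without repetition: 6 × 5 × 4 = 120.
Total: 6 × 120 = 720.

720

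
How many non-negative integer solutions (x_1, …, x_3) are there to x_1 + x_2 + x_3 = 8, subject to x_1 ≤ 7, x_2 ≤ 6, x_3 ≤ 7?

Without the upper bounds there are C(10,2) = 45 ways to split 8 among 3 variables.
Subtract solutions that violate a single cap (substitute x_i' = x_i − (cap_i+1)): x_1 ≥ 8 gives C(2,2) = 1; x_2 ≥ 7 gives C(3,2) = 3; x_3 ≥ 8 gives C(2,2) = 1. Together 5.
No two caps can be exceeded simultaneously, so the pair terms are all 0.
By inclusion–exclusion the count is 45 − 5 + 0 = 40.

40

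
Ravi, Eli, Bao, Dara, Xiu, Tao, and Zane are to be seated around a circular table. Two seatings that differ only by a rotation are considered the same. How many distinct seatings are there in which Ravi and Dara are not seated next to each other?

480

Without the restriction there are (6)! = 720 seatings.
Those with Ravi next to Dara: fuse the pair into one unit and seat 6 units around a circle — 2·(5)! = 240.
Subtracting, 720 − 240 = 480.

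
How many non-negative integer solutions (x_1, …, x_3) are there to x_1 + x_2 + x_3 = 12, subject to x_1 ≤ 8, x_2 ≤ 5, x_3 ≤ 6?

Without the upper bounds there are C(14,2) = 91 ways to split 12 among 3 variables.
Subtract solutions that violate a single cap (substitute x_i' = x_i − (cap_i+1)): x_1 ≥ 9 gives C(5,2) = 10; x_2 ≥ 6 gives C(8,2) = 28; x_3 ≥ 7 gives C(7,2) = 21. Together 59.
No two caps can be exceeded simultaneously, so the pair terms are all 0.
By inclusion–exclusion the count is 91 − 59 + 0 = 32.

32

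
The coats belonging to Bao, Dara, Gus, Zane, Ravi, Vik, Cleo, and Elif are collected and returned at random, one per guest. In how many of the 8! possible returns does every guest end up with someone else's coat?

Count assignments avoiding every fixed point. For any j of the 8 guests fixed to their own coat, the other 8−j can be arranged in (8−j)! ways.
By inclusion–exclusion this is Σ_{j=0}^{8} (−1)^j C(8,j)·(8−j)!.
Computing: 40320 − 40320 + 20160 − 6720 + 1680 − 336 + 56 − 8 + 1 = 14833.

14833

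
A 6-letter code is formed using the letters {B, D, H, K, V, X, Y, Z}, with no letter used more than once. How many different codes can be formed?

20160

Choose and order 6 of the 8 symbols: the first letter has 8 options, the next 7, and so on down to 3.
8 × 7 × 6 × 5 × 4 × 3 = 20160.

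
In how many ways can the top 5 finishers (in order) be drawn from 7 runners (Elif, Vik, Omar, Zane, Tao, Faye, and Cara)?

2520

This is an ordered selection of 5 from 7: P(7,5).
That gives 7 × 6 × 5 × 4 × 3 = 2520.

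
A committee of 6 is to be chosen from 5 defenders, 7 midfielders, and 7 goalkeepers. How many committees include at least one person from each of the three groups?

22295

With no constraint there are C(19,6) = 27132 possible selections.
Selections missing a whole group: no defenders → C(14,6) = 3003; no midfielders → C(12,6) = 924; no goalkeepers → C(12,6) = 924.
Add back selections omitting two groups (i.e. drawn from a single group): C(5,6) + C(7,6) + C(7,6) = 14.
By inclusion–exclusion: 27132 − 4851 + 14 = 22295.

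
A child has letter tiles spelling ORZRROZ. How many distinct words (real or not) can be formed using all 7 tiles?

Letter multiplicities in ORZRROZ: O×2, R×3, Z×2.
So there are 7! / (3!·2!·2!) = 210 distinguishable arrangements.

210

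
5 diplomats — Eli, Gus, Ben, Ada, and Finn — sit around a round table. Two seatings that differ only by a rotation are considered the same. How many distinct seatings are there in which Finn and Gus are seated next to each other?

Treat {Finn, Gus} as one unit (2 internal orders) and seat the resulting 4 units around the table: (3)! circular arrangements.
So 2 × (3)! = 2 × 6 = 12.

12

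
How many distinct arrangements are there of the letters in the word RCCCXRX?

210

Letter multiplicities in RCCCXRX: C×3, R×2, X×2.
So there are 7! / (3!·2!·2!) = 210 distinguishable arrangements.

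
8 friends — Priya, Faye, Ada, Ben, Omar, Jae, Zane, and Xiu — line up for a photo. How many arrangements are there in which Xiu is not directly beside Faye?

Of the 8! = 40320 arrangements, those with Xiu and Faye adjacent number 2 × 7! = 10080 (treat the pair as a block with 2 internal orders).
Complementary counting: 40320 − 10080 = 30240.

30240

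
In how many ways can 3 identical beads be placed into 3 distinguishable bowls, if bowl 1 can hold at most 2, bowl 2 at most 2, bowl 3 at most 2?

7

Ignoring the caps, the number of non-negative solutions to x_1+…+x_3 = 3 is C(5,2) = 10.
Subtract solutions that violate a single cap (substitute x_i' = x_i − (cap_i+1)): x_1 ≥ 3 gives C(2,2) = 1; x_2 ≥ 3 gives C(2,2) = 1; x_3 ≥ 3 gives C(2,2) = 1. Together 3.
No two caps can be exceeded simultaneously, so the pair terms are all 0.
By inclusion–exclusion the count is 10 − 3 + 0 = 7.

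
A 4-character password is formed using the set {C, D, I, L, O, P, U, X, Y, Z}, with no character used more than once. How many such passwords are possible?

5040

Choose and order 4 of the 10 symbols: the first character has 10 options, the next 9, then 8, 7.
10 × 9 × 8 × 7 = 5040.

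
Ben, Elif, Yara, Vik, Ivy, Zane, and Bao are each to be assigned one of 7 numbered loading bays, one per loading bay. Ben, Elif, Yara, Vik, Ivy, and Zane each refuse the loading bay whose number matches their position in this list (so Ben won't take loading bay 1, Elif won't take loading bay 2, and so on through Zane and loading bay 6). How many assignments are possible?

2119

Let Aᵢ (for 1 ≤ i ≤ 6) be the placements that put person i in their forbidden loading bay. Any j of these fix j positions, leaving (7−j)! ways to fill the rest, and there are C(6,j) ways to pick which j.
By inclusion–exclusion, the number of valid placements is Σ_{j=0}^{6} (−1)^j C(6,j)·(7−j)!.
Computing: 5040 − 4320 + 1800 − 480 + 90 − 12 + 1 = 2119.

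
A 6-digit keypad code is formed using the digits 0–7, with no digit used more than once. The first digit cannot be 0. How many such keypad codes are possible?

The first digit has 8−1 = 7 choices (anything except 0).
The remaining 5 digits are filled from the other 7 symbols without repetition: 7 × 6 × 5 × 4 × 3 = 2520.
Total: 7 × 2520 = 17640.

17640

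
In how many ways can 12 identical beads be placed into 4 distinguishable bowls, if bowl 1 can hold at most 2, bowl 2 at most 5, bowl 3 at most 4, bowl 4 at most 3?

10

By stars and bars, unrestricted non-negative solutions to x_1+…+x_4 = 12 number C(12+3,3) = 455.
Subtract solutions that violate a single cap (substitute x_i' = x_i − (cap_i+1)): x_1 ≥ 3 gives C(12,3) = 220; x_2 ≥ 6 gives C(9,3) = 84; x_3 ≥ 5 gives C(10,3) = 120; x_4 ≥ 4 gives C(11,3) = 165. Together 589.
Add back pairs where two caps are both exceeded: 20 + 35 + 56 + 4 + 10 + 20 = 145.
Subtract triples: 0 + 0 + 1 + 0 = 1.
By inclusion–exclusion the count is 455 − 589 + 145 − 1 = 10.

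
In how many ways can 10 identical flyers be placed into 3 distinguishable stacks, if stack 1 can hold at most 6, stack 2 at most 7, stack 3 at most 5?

Ignoring the caps, the number of non-negative solutions to x_1+…+x_3 = 10 is C(12,2) = 66.
Subtract solutions that violate a single cap (substitute x_i' = x_i − (cap_i+1)): x_1 ≥ 7 gives C(5,2) = 10; x_2 ≥ 8 gives C(4,2) = 6; x_3 ≥ 6 gives C(6,2) = 15. Together 31.
No two caps can be exceeded simultaneously, so the pair terms are all 0.
By inclusion–exclusion the count is 66 − 31 + 0 = 35.

35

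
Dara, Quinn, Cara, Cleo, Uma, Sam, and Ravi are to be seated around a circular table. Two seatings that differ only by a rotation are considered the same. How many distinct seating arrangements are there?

720

Around a circle, 7 distinct people have 7!/7 = (6)! = 720 rotationally distinct seatings.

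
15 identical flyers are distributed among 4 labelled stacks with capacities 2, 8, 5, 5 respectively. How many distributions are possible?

46

Without the upper bounds there are C(18,3) = 816 ways to split 15 among 4 stacks.
Subtract solutions that violate a single cap (substitute x_i' = x_i − (cap_i+1)): x_1 ≥ 3 gives C(15,3) = 455; x_2 ≥ 9 gives C(9,3) = 84; x_3 ≥ 6 gives C(12,3) = 220; x_4 ≥ 6 gives C(12,3) = 220. Together 979.
Add back pairs where two caps are both exceeded: 20 + 84 + 84 + 1 + 1 + 20 = 210.
Subtract triples: 0 + 0 + 1 + 0 = 1.
By inclusion–exclusion the count is 816 − 979 + 210 − 1 = 46.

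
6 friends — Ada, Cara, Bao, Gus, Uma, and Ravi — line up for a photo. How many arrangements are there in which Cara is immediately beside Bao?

240

Place the 4 others and the Cara-Bao pair as 5 objects in a line; the pair has 2 internal arrangements.
That gives 2 × 5! = 2 × 120 = 240.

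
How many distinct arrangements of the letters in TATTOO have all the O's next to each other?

20

Treat the 2 copies of O as a single block. The multiset to arrange is then {OO, A, T, T, T}, 5 items in all.
That gives (5)!/(3!) = 20 arrangements.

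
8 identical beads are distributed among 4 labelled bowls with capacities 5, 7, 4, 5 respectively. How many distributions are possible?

By stars and bars, unrestricted non-negative solutions to x_1+…+x_4 = 8 number C(8+3,3) = 165.
Subtract solutions that violate a single cap (substitute x_i' = x_i − (cap_i+1)): x_1 ≥ 6 gives C(5,3) = 10; x_2 ≥ 8 gives C(3,3) = 1; x_3 ≥ 5 gives C(6,3) = 20; x_4 ≥ 6 gives C(5,3) = 10. Together 41.
No two caps can be exceeded simultaneously, so the pair terms are all 0.
By inclusion–exclusion the count is 165 − 41 + 0 = 124.

124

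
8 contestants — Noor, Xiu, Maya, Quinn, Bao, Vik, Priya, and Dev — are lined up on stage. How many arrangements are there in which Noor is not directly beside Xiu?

30240

There are 8! = 40320 arrangements in all. If Noor and Xiu are adjacent, merging them into one block gives 2·(7)! = 10080 arrangements.
So 40320 − 10080 = 30240 arrangements keep them apart.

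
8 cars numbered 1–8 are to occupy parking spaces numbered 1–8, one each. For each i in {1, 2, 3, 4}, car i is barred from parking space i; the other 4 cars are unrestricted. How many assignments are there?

Let Aᵢ (for 1 ≤ i ≤ 4) be the placements that put car i in its forbidden parking space. Any j of these fix j positions, leaving (8−j)! ways to fill the rest, and there are C(4,j) ways to pick which j.
By inclusion–exclusion, the number of valid placements is Σ_{j=0}^{4} (−1)^j C(4,j)·(8−j)!.
Computing: 40320 − 20160 + 4320 − 480 + 24 = 24024.

24024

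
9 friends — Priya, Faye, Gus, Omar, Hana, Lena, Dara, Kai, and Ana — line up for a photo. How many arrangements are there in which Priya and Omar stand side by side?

Place the 7 others and the Priya-Omar pair as 8 objects in a line; the pair has 2 internal arrangements.
That gives 2 × 8! = 2 × 40320 = 80640.

80640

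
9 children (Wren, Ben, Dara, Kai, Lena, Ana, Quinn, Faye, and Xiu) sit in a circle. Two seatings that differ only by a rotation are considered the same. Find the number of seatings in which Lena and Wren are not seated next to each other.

All circular seatings of 9 people number (8)! = 40320.
Those with Lena next to Wren: fuse the pair into one unit and seat 8 units around a circle — 2·(7)! = 10080.
Subtracting, 40320 − 10080 = 30240.

30240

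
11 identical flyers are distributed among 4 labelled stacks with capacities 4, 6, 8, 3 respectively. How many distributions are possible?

126

Without the upper bounds there are C(14,3) = 364 ways to split 11 among 4 stacks.
Subtract solutions that violate a single cap (substitute x_i' = x_i − (cap_i+1)): x_1 ≥ 5 gives C(9,3) = 84; x_2 ≥ 7 gives C(7,3) = 35; x_3 ≥ 9 gives C(5,3) = 10; x_4 ≥ 4 gives C(10,3) = 120. Together 249.
Add back pairs where two caps are both exceeded: 0 + 0 + 10 + 0 + 1 + 0 = 11.
By inclusion–exclusion the count is 364 − 249 + 11 = 126.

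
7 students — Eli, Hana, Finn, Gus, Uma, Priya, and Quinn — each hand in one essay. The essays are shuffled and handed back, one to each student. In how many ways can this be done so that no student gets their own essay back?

Count assignments avoiding every fixed point. For any j of the 7 students fixed to their own essay, the other 7−j can be arranged in (7−j)! ways.
By inclusion–exclusion this is Σ_{j=0}^{7} (−1)^j C(7,j)·(7−j)!.
Computing: 5040 − 5040 + 2520 − 840 + 210 − 42 + 7 − 1 = 1854.

1854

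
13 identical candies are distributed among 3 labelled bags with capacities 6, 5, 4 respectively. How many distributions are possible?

By stars and bars, unrestricted non-negative solutions to x_1+…+x_3 = 13 number C(13+2,2) = 105.
Subtract solutions that violate a single cap (substitute x_i' = x_i − (cap_i+1)): x_1 ≥ 7 gives C(8,2) = 28; x_2 ≥ 6 gives C(9,2) = 36; x_3 ≥ 5 gives C(10,2) = 45. Together 109.
Add back pairs where two caps are both exceeded: 1 + 3 + 6 = 10.
By inclusion–exclusion the count is 105 − 109 + 10 = 6.

6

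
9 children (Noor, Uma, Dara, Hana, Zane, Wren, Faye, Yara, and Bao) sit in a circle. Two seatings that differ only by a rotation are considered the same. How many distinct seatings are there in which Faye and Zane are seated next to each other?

Treat {Faye, Zane} as one unit (2 internal orders) and seat the resulting 8 units around the table: (7)! circular arrangements.
So 2 × (7)! = 2 × 5040 = 10080.

10080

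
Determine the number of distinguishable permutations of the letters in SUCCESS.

420

The 7 letters of SUCCESS have repeats: C appearing twice and S appearing 3 times.
Dividing 7! = 5040 by 3!·2! = 12 for the repeated letters gives 420.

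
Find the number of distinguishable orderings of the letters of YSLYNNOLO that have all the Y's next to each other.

5040

Treat the 2 copies of Y as a single block. The multiset to arrange is then {YY, L, L, N, N, O, O, S}, 8 items in all.
That gives (8)!/(2!·2!·2!) = 5040 arrangements.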